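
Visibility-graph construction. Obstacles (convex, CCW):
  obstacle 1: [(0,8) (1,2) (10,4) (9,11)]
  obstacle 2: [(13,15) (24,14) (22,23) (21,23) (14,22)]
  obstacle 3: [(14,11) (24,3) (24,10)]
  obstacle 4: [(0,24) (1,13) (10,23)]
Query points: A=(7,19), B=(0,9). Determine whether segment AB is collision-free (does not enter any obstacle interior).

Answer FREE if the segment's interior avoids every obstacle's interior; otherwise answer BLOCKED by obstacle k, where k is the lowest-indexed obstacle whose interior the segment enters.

Obstacle 1 [(0,8) (1,2) (10,4) (9,11)]:
  edge (0,8)–(1,2): clear
  edge (1,2)–(10,4): clear
  edge (10,4)–(9,11): clear
  edge (9,11)–(0,8): clear
  midpoint (7/2,14) outside
  → clear
Obstacle 2 [(13,15) (24,14) (22,23) (21,23) (14,22)]:
  edge (13,15)–(24,14): clear
  edge (24,14)–(22,23): clear
  edge (22,23)–(21,23): clear
  edge (21,23)–(14,22): clear
  edge (14,22)–(13,15): clear
  midpoint (7/2,14) outside
  → clear
Obstacle 3 [(14,11) (24,3) (24,10)]:
  edge (14,11)–(24,3): clear
  edge (24,3)–(24,10): clear
  edge (24,10)–(14,11): clear
  midpoint (7/2,14) outside
  → clear
Obstacle 4 [(0,24) (1,13) (10,23)]:
  edge (0,24)–(1,13): clear
  edge (1,13)–(10,23): clear
  edge (10,23)–(0,24): clear
  midpoint (7/2,14) outside
  → clear

FREE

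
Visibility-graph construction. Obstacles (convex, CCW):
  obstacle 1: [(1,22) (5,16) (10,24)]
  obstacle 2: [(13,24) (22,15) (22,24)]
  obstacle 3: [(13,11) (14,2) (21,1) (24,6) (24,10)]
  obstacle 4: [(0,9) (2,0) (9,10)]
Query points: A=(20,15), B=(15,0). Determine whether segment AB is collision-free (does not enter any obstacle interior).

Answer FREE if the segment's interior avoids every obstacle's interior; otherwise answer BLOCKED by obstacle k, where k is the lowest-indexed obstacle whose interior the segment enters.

Obstacle 1 [(1,22) (5,16) (10,24)]:
  edge (1,22)–(5,16): clear
  edge (5,16)–(10,24): clear
  edge (10,24)–(1,22): clear
  midpoint (35/2,15/2) outside
  → clear
Obstacle 2 [(13,24) (22,15) (22,24)]:
  edge (13,24)–(22,15): clear
  edge (22,15)–(22,24): clear
  edge (22,24)–(13,24): clear
  midpoint (35/2,15/2) outside
  → clear
Obstacle 3 [(13,11) (14,2) (21,1) (24,6) (24,10)]:
  edge (13,11)–(14,2): clear
  edge (14,2)–(21,1): crosses AB
  edge (21,1)–(24,6): clear
  edge (24,6)–(24,10): clear
  edge (24,10)–(13,11): crosses AB
  → BLOCKED
Obstacle 4 [(0,9) (2,0) (9,10)]:
  edge (0,9)–(2,0): clear
  edge (2,0)–(9,10): clear
  edge (9,10)–(0,9): clear
  midpoint (35/2,15/2) outside
  → clear

BLOCKED by obstacle 3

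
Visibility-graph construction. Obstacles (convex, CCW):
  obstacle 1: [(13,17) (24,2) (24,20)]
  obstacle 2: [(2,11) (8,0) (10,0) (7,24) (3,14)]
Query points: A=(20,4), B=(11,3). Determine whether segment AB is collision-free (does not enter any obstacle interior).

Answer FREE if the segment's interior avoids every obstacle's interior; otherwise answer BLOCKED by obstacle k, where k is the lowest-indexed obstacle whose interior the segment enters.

Obstacle 1 [(13,17) (24,2) (24,20)]:
  edge (13,17)–(24,2): clear
  edge (24,2)–(24,20): clear
  edge (24,20)–(13,17): clear
  midpoint (31/2,7/2) outside
  → clear
Obstacle 2 [(2,11) (8,0) (10,0) (7,24) (3,14)]:
  edge (2,11)–(8,0): clear
  edge (8,0)–(10,0): clear
  edge (10,0)–(7,24): clear
  edge (7,24)–(3,14): clear
  edge (3,14)–(2,11): clear
  midpoint (31/2,7/2) outside
  → clear

FREE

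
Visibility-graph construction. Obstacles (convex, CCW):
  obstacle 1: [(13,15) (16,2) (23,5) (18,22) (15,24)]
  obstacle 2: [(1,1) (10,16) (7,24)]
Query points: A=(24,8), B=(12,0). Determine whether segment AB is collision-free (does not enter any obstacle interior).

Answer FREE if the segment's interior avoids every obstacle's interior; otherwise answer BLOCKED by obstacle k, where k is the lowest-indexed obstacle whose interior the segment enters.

Obstacle 1 [(13,15) (16,2) (23,5) (18,22) (15,24)]:
  edge (13,15)–(16,2): crosses AB
  edge (16,2)–(23,5): clear
  edge (23,5)–(18,22): crosses AB
  edge (18,22)–(15,24): clear
  edge (15,24)–(13,15): clear
  → BLOCKED
Obstacle 2 [(1,1) (10,16) (7,24)]:
  edge (1,1)–(10,16): clear
  edge (10,16)–(7,24): clear
  edge (7,24)–(1,1): clear
  midpoint (18,4) outside
  → clear

BLOCKED by obstacle 1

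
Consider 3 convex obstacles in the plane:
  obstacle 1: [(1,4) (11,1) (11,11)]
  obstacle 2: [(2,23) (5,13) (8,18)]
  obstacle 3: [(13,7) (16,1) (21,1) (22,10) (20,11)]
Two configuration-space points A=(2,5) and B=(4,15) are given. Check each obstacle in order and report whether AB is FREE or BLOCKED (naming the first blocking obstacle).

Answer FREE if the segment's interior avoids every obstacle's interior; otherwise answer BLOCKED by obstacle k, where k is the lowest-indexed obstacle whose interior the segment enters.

FREE

Obstacle 1 [(1,4) (11,1) (11,11)]:
  edge (1,4)–(11,1): clear
  edge (11,1)–(11,11): clear
  edge (11,11)–(1,4): clear
  midpoint (3,10) outside
  → clear
Obstacle 2 [(2,23) (5,13) (8,18)]:
  edge (2,23)–(5,13): clear
  edge (5,13)–(8,18): clear
  edge (8,18)–(2,23): clear
  midpoint (3,10) outside
  → clear
Obstacle 3 [(13,7) (16,1) (21,1) (22,10) (20,11)]:
  edge (13,7)–(16,1): clear
  edge (16,1)–(21,1): clear
  edge (21,1)–(22,10): clear
  edge (22,10)–(20,11): clear
  edge (20,11)–(13,7): clear
  midpoint (3,10) outside
  → clear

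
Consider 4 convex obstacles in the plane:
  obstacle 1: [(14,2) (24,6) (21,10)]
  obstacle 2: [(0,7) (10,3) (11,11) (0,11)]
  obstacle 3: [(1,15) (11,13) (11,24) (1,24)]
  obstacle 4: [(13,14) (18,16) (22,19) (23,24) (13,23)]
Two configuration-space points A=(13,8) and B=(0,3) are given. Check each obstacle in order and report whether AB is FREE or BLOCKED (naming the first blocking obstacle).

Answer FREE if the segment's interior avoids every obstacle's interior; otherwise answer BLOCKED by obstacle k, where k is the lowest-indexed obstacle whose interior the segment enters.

BLOCKED by obstacle 2

Obstacle 1 [(14,2) (24,6) (21,10)]:
  edge (14,2)–(24,6): clear
  edge (24,6)–(21,10): clear
  edge (21,10)–(14,2): clear
  midpoint (13/2,11/2) outside
  → clear
Obstacle 2 [(0,7) (10,3) (11,11) (0,11)]:
  edge (0,7)–(10,3): crosses AB
  edge (10,3)–(11,11): crosses AB
  edge (11,11)–(0,11): clear
  edge (0,11)–(0,7): clear
  → BLOCKED
Obstacle 3 [(1,15) (11,13) (11,24) (1,24)]:
  edge (1,15)–(11,13): clear
  edge (11,13)–(11,24): clear
  edge (11,24)–(1,24): clear
  edge (1,24)–(1,15): clear
  midpoint (13/2,11/2) outside
  → clear
Obstacle 4 [(13,14) (18,16) (22,19) (23,24) (13,23)]:
  edge (13,14)–(18,16): clear
  edge (18,16)–(22,19): clear
  edge (22,19)–(23,24): clear
  edge (23,24)–(13,23): clear
  edge (13,23)–(13,14): clear
  midpoint (13/2,11/2) outside
  → clear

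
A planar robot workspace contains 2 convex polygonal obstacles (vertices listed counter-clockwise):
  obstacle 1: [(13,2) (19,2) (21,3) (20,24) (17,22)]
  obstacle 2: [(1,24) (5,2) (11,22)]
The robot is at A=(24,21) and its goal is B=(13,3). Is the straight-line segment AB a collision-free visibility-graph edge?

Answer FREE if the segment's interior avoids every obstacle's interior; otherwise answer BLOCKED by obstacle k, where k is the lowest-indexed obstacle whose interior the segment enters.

Obstacle 1 [(13,2) (19,2) (21,3) (20,24) (17,22)]:
  edge (13,2)–(19,2): clear
  edge (19,2)–(21,3): clear
  edge (21,3)–(20,24): crosses AB
  edge (20,24)–(17,22): clear
  edge (17,22)–(13,2): crosses AB
  → BLOCKED
Obstacle 2 [(1,24) (5,2) (11,22)]:
  edge (1,24)–(5,2): clear
  edge (5,2)–(11,22): clear
  edge (11,22)–(1,24): clear
  midpoint (37/2,12) outside
  → clear

BLOCKED by obstacle 1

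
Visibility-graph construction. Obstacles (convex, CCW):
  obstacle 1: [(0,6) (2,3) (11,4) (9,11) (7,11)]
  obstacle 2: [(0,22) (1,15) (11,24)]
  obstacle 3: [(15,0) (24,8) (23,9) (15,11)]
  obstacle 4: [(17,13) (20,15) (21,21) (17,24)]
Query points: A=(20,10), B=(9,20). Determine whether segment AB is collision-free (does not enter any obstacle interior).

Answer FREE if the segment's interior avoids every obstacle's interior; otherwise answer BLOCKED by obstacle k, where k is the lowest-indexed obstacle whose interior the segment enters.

FREE

Obstacle 1 [(0,6) (2,3) (11,4) (9,11) (7,11)]:
  edge (0,6)–(2,3): clear
  edge (2,3)–(11,4): clear
  edge (11,4)–(9,11): clear
  edge (9,11)–(7,11): clear
  edge (7,11)–(0,6): clear
  midpoint (29/2,15) outside
  → clear
Obstacle 2 [(0,22) (1,15) (11,24)]:
  edge (0,22)–(1,15): clear
  edge (1,15)–(11,24): clear
  edge (11,24)–(0,22): clear
  midpoint (29/2,15) outside
  → clear
Obstacle 3 [(15,0) (24,8) (23,9) (15,11)]:
  edge (15,0)–(24,8): clear
  edge (24,8)–(23,9): clear
  edge (23,9)–(15,11): clear
  edge (15,11)–(15,0): clear
  midpoint (29/2,15) outside
  → clear
Obstacle 4 [(17,13) (20,15) (21,21) (17,24)]:
  edge (17,13)–(20,15): clear
  edge (20,15)–(21,21): clear
  edge (21,21)–(17,24): clear
  edge (17,24)–(17,13): clear
  midpoint (29/2,15) outside
  → clear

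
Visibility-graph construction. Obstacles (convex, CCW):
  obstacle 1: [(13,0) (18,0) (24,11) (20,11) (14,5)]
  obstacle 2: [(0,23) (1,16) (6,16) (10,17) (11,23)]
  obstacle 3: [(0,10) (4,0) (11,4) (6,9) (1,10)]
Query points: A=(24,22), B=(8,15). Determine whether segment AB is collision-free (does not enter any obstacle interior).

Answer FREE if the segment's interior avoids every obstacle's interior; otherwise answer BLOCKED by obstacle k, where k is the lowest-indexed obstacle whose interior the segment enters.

Obstacle 1 [(13,0) (18,0) (24,11) (20,11) (14,5)]:
  edge (13,0)–(18,0): clear
  edge (18,0)–(24,11): clear
  edge (24,11)–(20,11): clear
  edge (20,11)–(14,5): clear
  edge (14,5)–(13,0): clear
  midpoint (16,37/2) outside
  → clear
Obstacle 2 [(0,23) (1,16) (6,16) (10,17) (11,23)]:
  edge (0,23)–(1,16): clear
  edge (1,16)–(6,16): clear
  edge (6,16)–(10,17): clear
  edge (10,17)–(11,23): clear
  edge (11,23)–(0,23): clear
  midpoint (16,37/2) outside
  → clear
Obstacle 3 [(0,10) (4,0) (11,4) (6,9) (1,10)]:
  edge (0,10)–(4,0): clear
  edge (4,0)–(11,4): clear
  edge (11,4)–(6,9): clear
  edge (6,9)–(1,10): clear
  edge (1,10)–(0,10): clear
  midpoint (16,37/2) outside
  → clear

FREE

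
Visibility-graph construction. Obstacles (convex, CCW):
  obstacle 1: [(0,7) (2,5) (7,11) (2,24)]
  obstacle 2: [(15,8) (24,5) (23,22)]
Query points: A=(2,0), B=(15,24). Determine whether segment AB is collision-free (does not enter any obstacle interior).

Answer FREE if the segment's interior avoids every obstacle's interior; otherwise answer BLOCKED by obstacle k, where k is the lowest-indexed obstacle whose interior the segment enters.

Obstacle 1 [(0,7) (2,5) (7,11) (2,24)]:
  edge (0,7)–(2,5): clear
  edge (2,5)–(7,11): clear
  edge (7,11)–(2,24): clear
  edge (2,24)–(0,7): clear
  midpoint (17/2,12) outside
  → clear
Obstacle 2 [(15,8) (24,5) (23,22)]:
  edge (15,8)–(24,5): clear
  edge (24,5)–(23,22): clear
  edge (23,22)–(15,8): clear
  midpoint (17/2,12) outside
  → clear

FREE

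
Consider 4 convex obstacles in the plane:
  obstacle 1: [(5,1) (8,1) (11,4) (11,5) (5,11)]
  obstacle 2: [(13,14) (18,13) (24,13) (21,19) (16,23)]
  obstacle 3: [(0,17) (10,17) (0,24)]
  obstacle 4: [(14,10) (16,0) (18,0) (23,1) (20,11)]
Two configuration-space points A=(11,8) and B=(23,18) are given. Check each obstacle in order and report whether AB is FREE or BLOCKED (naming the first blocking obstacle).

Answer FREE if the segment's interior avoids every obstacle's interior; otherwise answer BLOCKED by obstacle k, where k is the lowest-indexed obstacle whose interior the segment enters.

Obstacle 1 [(5,1) (8,1) (11,4) (11,5) (5,11)]:
  edge (5,1)–(8,1): clear
  edge (8,1)–(11,4): clear
  edge (11,4)–(11,5): clear
  edge (11,5)–(5,11): clear
  edge (5,11)–(5,1): clear
  midpoint (17,13) outside
  → clear
Obstacle 2 [(13,14) (18,13) (24,13) (21,19) (16,23)]:
  edge (13,14)–(18,13): crosses AB
  edge (18,13)–(24,13): clear
  edge (24,13)–(21,19): crosses AB
  edge (21,19)–(16,23): clear
  edge (16,23)–(13,14): clear
  → BLOCKED
Obstacle 3 [(0,17) (10,17) (0,24)]:
  edge (0,17)–(10,17): clear
  edge (10,17)–(0,24): clear
  edge (0,24)–(0,17): clear
  midpoint (17,13) outside
  → clear
Obstacle 4 [(14,10) (16,0) (18,0) (23,1) (20,11)]:
  edge (14,10)–(16,0): clear
  edge (16,0)–(18,0): clear
  edge (18,0)–(23,1): clear
  edge (23,1)–(20,11): clear
  edge (20,11)–(14,10): clear
  midpoint (17,13) outside
  → clear

BLOCKED by obstacle 2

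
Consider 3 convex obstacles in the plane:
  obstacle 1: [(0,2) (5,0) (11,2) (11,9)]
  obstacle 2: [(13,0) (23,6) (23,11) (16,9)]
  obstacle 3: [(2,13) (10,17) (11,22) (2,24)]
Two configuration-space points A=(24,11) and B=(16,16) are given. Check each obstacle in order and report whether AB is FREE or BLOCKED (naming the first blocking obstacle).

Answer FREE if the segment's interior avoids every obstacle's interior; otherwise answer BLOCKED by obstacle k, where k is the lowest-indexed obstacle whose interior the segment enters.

Obstacle 1 [(0,2) (5,0) (11,2) (11,9)]:
  edge (0,2)–(5,0): clear
  edge (5,0)–(11,2): clear
  edge (11,2)–(11,9): clear
  edge (11,9)–(0,2): clear
  midpoint (20,27/2) outside
  → clear
Obstacle 2 [(13,0) (23,6) (23,11) (16,9)]:
  edge (13,0)–(23,6): clear
  edge (23,6)–(23,11): clear
  edge (23,11)–(16,9): clear
  edge (16,9)–(13,0): clear
  midpoint (20,27/2) outside
  → clear
Obstacle 3 [(2,13) (10,17) (11,22) (2,24)]:
  edge (2,13)–(10,17): clear
  edge (10,17)–(11,22): clear
  edge (11,22)–(2,24): clear
  edge (2,24)–(2,13): clear
  midpoint (20,27/2) outside
  → clear

FREE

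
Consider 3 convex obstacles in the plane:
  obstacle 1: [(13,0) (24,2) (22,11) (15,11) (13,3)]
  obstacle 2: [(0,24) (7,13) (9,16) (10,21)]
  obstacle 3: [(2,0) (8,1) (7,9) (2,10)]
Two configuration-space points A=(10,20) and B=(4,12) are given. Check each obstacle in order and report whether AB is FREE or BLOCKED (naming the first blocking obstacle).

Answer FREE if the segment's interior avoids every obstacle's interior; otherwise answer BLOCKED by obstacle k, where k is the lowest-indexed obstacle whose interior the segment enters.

Obstacle 1 [(13,0) (24,2) (22,11) (15,11) (13,3)]:
  edge (13,0)–(24,2): clear
  edge (24,2)–(22,11): clear
  edge (22,11)–(15,11): clear
  edge (15,11)–(13,3): clear
  edge (13,3)–(13,0): clear
  midpoint (7,16) outside
  → clear
Obstacle 2 [(0,24) (7,13) (9,16) (10,21)]:
  edge (0,24)–(7,13): crosses AB
  edge (7,13)–(9,16): clear
  edge (9,16)–(10,21): crosses AB
  edge (10,21)–(0,24): clear
  → BLOCKED
Obstacle 3 [(2,0) (8,1) (7,9) (2,10)]:
  edge (2,0)–(8,1): clear
  edge (8,1)–(7,9): clear
  edge (7,9)–(2,10): clear
  edge (2,10)–(2,0): clear
  midpoint (7,16) outside
  → clear

BLOCKED by obstacle 2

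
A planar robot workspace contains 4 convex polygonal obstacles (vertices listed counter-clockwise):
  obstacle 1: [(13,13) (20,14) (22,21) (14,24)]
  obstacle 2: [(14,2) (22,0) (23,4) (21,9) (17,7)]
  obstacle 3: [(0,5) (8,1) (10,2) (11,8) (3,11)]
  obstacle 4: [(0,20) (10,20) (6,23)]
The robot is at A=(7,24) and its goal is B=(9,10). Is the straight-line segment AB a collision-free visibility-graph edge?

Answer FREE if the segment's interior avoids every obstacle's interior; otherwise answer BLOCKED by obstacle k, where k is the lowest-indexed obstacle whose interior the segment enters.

BLOCKED by obstacle 4

Obstacle 1 [(13,13) (20,14) (22,21) (14,24)]:
  edge (13,13)–(20,14): clear
  edge (20,14)–(22,21): clear
  edge (22,21)–(14,24): clear
  edge (14,24)–(13,13): clear
  midpoint (8,17) outside
  → clear
Obstacle 2 [(14,2) (22,0) (23,4) (21,9) (17,7)]:
  edge (14,2)–(22,0): clear
  edge (22,0)–(23,4): clear
  edge (23,4)–(21,9): clear
  edge (21,9)–(17,7): clear
  edge (17,7)–(14,2): clear
  midpoint (8,17) outside
  → clear
Obstacle 3 [(0,5) (8,1) (10,2) (11,8) (3,11)]:
  edge (0,5)–(8,1): clear
  edge (8,1)–(10,2): clear
  edge (10,2)–(11,8): clear
  edge (11,8)–(3,11): clear
  edge (3,11)–(0,5): clear
  midpoint (8,17) outside
  → clear
Obstacle 4 [(0,20) (10,20) (6,23)]:
  edge (0,20)–(10,20): crosses AB
  edge (10,20)–(6,23): crosses AB
  edge (6,23)–(0,20): clear
  → BLOCKED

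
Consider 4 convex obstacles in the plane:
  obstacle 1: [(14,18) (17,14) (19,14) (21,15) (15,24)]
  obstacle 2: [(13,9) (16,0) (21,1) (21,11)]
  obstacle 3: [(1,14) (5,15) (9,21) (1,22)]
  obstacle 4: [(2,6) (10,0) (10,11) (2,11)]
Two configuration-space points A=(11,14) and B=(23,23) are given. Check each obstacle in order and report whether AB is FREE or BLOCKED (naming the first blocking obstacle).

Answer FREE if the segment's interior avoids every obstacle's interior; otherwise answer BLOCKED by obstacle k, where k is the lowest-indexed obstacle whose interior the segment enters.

BLOCKED by obstacle 1

Obstacle 1 [(14,18) (17,14) (19,14) (21,15) (15,24)]:
  edge (14,18)–(17,14): crosses AB
  edge (17,14)–(19,14): clear
  edge (19,14)–(21,15): clear
  edge (21,15)–(15,24): crosses AB
  edge (15,24)–(14,18): clear
  → BLOCKED
Obstacle 2 [(13,9) (16,0) (21,1) (21,11)]:
  edge (13,9)–(16,0): clear
  edge (16,0)–(21,1): clear
  edge (21,1)–(21,11): clear
  edge (21,11)–(13,9): clear
  midpoint (17,37/2) outside
  → clear
Obstacle 3 [(1,14) (5,15) (9,21) (1,22)]:
  edge (1,14)–(5,15): clear
  edge (5,15)–(9,21): clear
  edge (9,21)–(1,22): clear
  edge (1,22)–(1,14): clear
  midpoint (17,37/2) outside
  → clear
Obstacle 4 [(2,6) (10,0) (10,11) (2,11)]:
  edge (2,6)–(10,0): clear
  edge (10,0)–(10,11): clear
  edge (10,11)–(2,11): clear
  edge (2,11)–(2,6): clear
  midpoint (17,37/2) outside
  → clear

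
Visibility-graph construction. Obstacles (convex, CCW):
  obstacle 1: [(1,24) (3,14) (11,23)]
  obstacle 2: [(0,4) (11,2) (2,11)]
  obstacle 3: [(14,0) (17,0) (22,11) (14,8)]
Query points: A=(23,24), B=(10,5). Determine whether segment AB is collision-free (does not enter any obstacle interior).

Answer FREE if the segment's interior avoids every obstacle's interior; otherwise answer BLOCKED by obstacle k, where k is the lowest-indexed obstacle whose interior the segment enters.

FREE

Obstacle 1 [(1,24) (3,14) (11,23)]:
  edge (1,24)–(3,14): clear
  edge (3,14)–(11,23): clear
  edge (11,23)–(1,24): clear
  midpoint (33/2,29/2) outside
  → clear
Obstacle 2 [(0,4) (11,2) (2,11)]:
  edge (0,4)–(11,2): clear
  edge (11,2)–(2,11): clear
  edge (2,11)–(0,4): clear
  midpoint (33/2,29/2) outside
  → clear
Obstacle 3 [(14,0) (17,0) (22,11) (14,8)]:
  edge (14,0)–(17,0): clear
  edge (17,0)–(22,11): clear
  edge (22,11)–(14,8): clear
  edge (14,8)–(14,0): clear
  midpoint (33/2,29/2) outside
  → clear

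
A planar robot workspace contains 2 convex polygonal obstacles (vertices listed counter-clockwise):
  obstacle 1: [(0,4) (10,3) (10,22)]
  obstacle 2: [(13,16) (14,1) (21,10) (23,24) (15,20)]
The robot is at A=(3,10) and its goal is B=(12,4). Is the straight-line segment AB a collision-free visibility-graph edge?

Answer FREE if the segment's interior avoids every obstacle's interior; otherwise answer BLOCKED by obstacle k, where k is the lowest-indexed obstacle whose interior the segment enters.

Obstacle 1 [(0,4) (10,3) (10,22)]:
  edge (0,4)–(10,3): clear
  edge (10,3)–(10,22): crosses AB
  edge (10,22)–(0,4): crosses AB
  → BLOCKED
Obstacle 2 [(13,16) (14,1) (21,10) (23,24) (15,20)]:
  edge (13,16)–(14,1): clear
  edge (14,1)–(21,10): clear
  edge (21,10)–(23,24): clear
  edge (23,24)–(15,20): clear
  edge (15,20)–(13,16): clear
  midpoint (15/2,7) outside
  → clear

BLOCKED by obstacle 1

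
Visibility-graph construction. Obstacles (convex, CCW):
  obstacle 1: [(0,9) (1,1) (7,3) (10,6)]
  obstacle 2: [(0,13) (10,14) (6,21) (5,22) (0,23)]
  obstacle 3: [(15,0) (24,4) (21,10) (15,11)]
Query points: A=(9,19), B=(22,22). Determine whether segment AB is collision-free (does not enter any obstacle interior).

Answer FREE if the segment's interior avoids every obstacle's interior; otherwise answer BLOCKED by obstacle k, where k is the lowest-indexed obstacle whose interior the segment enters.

FREE

Obstacle 1 [(0,9) (1,1) (7,3) (10,6)]:
  edge (0,9)–(1,1): clear
  edge (1,1)–(7,3): clear
  edge (7,3)–(10,6): clear
  edge (10,6)–(0,9): clear
  midpoint (31/2,41/2) outside
  → clear
Obstacle 2 [(0,13) (10,14) (6,21) (5,22) (0,23)]:
  edge (0,13)–(10,14): clear
  edge (10,14)–(6,21): clear
  edge (6,21)–(5,22): clear
  edge (5,22)–(0,23): clear
  edge (0,23)–(0,13): clear
  midpoint (31/2,41/2) outside
  → clear
Obstacle 3 [(15,0) (24,4) (21,10) (15,11)]:
  edge (15,0)–(24,4): clear
  edge (24,4)–(21,10): clear
  edge (21,10)–(15,11): clear
  edge (15,11)–(15,0): clear
  midpoint (31/2,41/2) outside
  → clear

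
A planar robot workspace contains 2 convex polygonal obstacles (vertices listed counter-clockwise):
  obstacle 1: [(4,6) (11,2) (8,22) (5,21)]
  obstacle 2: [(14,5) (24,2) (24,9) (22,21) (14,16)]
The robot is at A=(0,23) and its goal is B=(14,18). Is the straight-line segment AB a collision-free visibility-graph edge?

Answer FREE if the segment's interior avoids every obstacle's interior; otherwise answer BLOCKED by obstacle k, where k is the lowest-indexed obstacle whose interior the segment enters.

Obstacle 1 [(4,6) (11,2) (8,22) (5,21)]:
  edge (4,6)–(11,2): clear
  edge (11,2)–(8,22): crosses AB
  edge (8,22)–(5,21): crosses AB
  edge (5,21)–(4,6): clear
  → BLOCKED
Obstacle 2 [(14,5) (24,2) (24,9) (22,21) (14,16)]:
  edge (14,5)–(24,2): clear
  edge (24,2)–(24,9): clear
  edge (24,9)–(22,21): clear
  edge (22,21)–(14,16): clear
  edge (14,16)–(14,5): clear
  midpoint (7,41/2) outside
  → clear

BLOCKED by obstacle 1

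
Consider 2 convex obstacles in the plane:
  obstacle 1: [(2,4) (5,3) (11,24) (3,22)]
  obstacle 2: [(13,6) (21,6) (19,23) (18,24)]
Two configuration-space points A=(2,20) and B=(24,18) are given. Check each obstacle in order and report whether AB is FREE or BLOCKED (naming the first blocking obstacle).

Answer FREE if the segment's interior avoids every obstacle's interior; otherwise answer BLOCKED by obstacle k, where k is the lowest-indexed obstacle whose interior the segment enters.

Obstacle 1 [(2,4) (5,3) (11,24) (3,22)]:
  edge (2,4)–(5,3): clear
  edge (5,3)–(11,24): crosses AB
  edge (11,24)–(3,22): clear
  edge (3,22)–(2,4): crosses AB
  → BLOCKED
Obstacle 2 [(13,6) (21,6) (19,23) (18,24)]:
  edge (13,6)–(21,6): clear
  edge (21,6)–(19,23): crosses AB
  edge (19,23)–(18,24): clear
  edge (18,24)–(13,6): crosses AB
  → BLOCKED

BLOCKED by obstacle 1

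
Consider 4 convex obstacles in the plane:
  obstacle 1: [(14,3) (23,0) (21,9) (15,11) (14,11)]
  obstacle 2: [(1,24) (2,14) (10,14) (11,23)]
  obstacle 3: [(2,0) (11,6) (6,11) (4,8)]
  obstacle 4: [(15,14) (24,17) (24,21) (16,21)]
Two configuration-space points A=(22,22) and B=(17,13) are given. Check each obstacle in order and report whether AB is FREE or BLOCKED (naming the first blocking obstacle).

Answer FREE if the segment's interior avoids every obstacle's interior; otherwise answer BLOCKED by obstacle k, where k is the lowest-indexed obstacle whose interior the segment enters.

Obstacle 1 [(14,3) (23,0) (21,9) (15,11) (14,11)]:
  edge (14,3)–(23,0): clear
  edge (23,0)–(21,9): clear
  edge (21,9)–(15,11): clear
  edge (15,11)–(14,11): clear
  edge (14,11)–(14,3): clear
  midpoint (39/2,35/2) outside
  → clear
Obstacle 2 [(1,24) (2,14) (10,14) (11,23)]:
  edge (1,24)–(2,14): clear
  edge (2,14)–(10,14): clear
  edge (10,14)–(11,23): clear
  edge (11,23)–(1,24): clear
  midpoint (39/2,35/2) outside
  → clear
Obstacle 3 [(2,0) (11,6) (6,11) (4,8)]:
  edge (2,0)–(11,6): clear
  edge (11,6)–(6,11): clear
  edge (6,11)–(4,8): clear
  edge (4,8)–(2,0): clear
  midpoint (39/2,35/2) outside
  → clear
Obstacle 4 [(15,14) (24,17) (24,21) (16,21)]:
  edge (15,14)–(24,17): crosses AB
  edge (24,17)–(24,21): clear
  edge (24,21)–(16,21): crosses AB
  edge (16,21)–(15,14): clear
  → BLOCKED

BLOCKED by obstacle 4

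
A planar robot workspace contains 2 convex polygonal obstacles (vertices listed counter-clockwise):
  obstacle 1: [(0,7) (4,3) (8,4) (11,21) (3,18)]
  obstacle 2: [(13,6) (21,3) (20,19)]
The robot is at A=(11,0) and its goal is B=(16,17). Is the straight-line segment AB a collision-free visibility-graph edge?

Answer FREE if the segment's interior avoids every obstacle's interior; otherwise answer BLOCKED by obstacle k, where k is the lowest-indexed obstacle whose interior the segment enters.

FREE

Obstacle 1 [(0,7) (4,3) (8,4) (11,21) (3,18)]:
  edge (0,7)–(4,3): clear
  edge (4,3)–(8,4): clear
  edge (8,4)–(11,21): clear
  edge (11,21)–(3,18): clear
  edge (3,18)–(0,7): clear
  midpoint (27/2,17/2) outside
  → clear
Obstacle 2 [(13,6) (21,3) (20,19)]:
  edge (13,6)–(21,3): clear
  edge (21,3)–(20,19): clear
  edge (20,19)–(13,6): clear
  midpoint (27/2,17/2) outside
  → clear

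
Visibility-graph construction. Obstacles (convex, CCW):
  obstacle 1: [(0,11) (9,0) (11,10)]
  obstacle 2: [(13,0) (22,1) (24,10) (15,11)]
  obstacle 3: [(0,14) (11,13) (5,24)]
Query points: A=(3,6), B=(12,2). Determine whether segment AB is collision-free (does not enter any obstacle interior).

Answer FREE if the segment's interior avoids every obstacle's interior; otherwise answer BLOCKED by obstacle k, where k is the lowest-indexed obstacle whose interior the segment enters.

BLOCKED by obstacle 1

Obstacle 1 [(0,11) (9,0) (11,10)]:
  edge (0,11)–(9,0): crosses AB
  edge (9,0)–(11,10): crosses AB
  edge (11,10)–(0,11): clear
  → BLOCKED
Obstacle 2 [(13,0) (22,1) (24,10) (15,11)]:
  edge (13,0)–(22,1): clear
  edge (22,1)–(24,10): clear
  edge (24,10)–(15,11): clear
  edge (15,11)–(13,0): clear
  midpoint (15/2,4) outside
  → clear
Obstacle 3 [(0,14) (11,13) (5,24)]:
  edge (0,14)–(11,13): clear
  edge (11,13)–(5,24): clear
  edge (5,24)–(0,14): clear
  midpoint (15/2,4) outside
  → clear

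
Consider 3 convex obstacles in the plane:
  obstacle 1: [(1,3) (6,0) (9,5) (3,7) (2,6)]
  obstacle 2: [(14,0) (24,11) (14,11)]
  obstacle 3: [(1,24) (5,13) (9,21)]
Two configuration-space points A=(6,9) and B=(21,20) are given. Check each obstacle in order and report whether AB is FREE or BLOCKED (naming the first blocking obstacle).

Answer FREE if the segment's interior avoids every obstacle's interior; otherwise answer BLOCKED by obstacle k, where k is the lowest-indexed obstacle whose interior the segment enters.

FREE

Obstacle 1 [(1,3) (6,0) (9,5) (3,7) (2,6)]:
  edge (1,3)–(6,0): clear
  edge (6,0)–(9,5): clear
  edge (9,5)–(3,7): clear
  edge (3,7)–(2,6): clear
  edge (2,6)–(1,3): clear
  midpoint (27/2,29/2) outside
  → clear
Obstacle 2 [(14,0) (24,11) (14,11)]:
  edge (14,0)–(24,11): clear
  edge (24,11)–(14,11): clear
  edge (14,11)–(14,0): clear
  midpoint (27/2,29/2) outside
  → clear
Obstacle 3 [(1,24) (5,13) (9,21)]:
  edge (1,24)–(5,13): clear
  edge (5,13)–(9,21): clear
  edge (9,21)–(1,24): clear
  midpoint (27/2,29/2) outside
  → clear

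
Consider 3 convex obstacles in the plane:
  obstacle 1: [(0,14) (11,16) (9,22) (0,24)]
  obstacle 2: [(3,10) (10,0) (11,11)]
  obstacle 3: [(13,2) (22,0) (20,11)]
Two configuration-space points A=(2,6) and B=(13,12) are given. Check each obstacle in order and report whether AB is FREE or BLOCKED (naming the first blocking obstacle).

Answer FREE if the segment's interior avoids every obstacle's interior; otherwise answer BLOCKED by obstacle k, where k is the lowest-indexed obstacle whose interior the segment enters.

BLOCKED by obstacle 2

Obstacle 1 [(0,14) (11,16) (9,22) (0,24)]:
  edge (0,14)–(11,16): clear
  edge (11,16)–(9,22): clear
  edge (9,22)–(0,24): clear
  edge (0,24)–(0,14): clear
  midpoint (15/2,9) outside
  → clear
Obstacle 2 [(3,10) (10,0) (11,11)]:
  edge (3,10)–(10,0): crosses AB
  edge (10,0)–(11,11): crosses AB
  edge (11,11)–(3,10): clear
  → BLOCKED
Obstacle 3 [(13,2) (22,0) (20,11)]:
  edge (13,2)–(22,0): clear
  edge (22,0)–(20,11): clear
  edge (20,11)–(13,2): clear
  midpoint (15/2,9) outside
  → clear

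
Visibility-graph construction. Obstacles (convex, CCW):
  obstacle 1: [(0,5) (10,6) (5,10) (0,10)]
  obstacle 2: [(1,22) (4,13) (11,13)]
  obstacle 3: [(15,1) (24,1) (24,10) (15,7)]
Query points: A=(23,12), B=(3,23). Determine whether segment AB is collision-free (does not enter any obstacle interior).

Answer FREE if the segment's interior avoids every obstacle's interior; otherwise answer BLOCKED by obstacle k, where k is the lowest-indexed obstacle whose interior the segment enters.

FREE

Obstacle 1 [(0,5) (10,6) (5,10) (0,10)]:
  edge (0,5)–(10,6): clear
  edge (10,6)–(5,10): clear
  edge (5,10)–(0,10): clear
  edge (0,10)–(0,5): clear
  midpoint (13,35/2) outside
  → clear
Obstacle 2 [(1,22) (4,13) (11,13)]:
  edge (1,22)–(4,13): clear
  edge (4,13)–(11,13): clear
  edge (11,13)–(1,22): clear
  midpoint (13,35/2) outside
  → clear
Obstacle 3 [(15,1) (24,1) (24,10) (15,7)]:
  edge (15,1)–(24,1): clear
  edge (24,1)–(24,10): clear
  edge (24,10)–(15,7): clear
  edge (15,7)–(15,1): clear
  midpoint (13,35/2) outside
  → clear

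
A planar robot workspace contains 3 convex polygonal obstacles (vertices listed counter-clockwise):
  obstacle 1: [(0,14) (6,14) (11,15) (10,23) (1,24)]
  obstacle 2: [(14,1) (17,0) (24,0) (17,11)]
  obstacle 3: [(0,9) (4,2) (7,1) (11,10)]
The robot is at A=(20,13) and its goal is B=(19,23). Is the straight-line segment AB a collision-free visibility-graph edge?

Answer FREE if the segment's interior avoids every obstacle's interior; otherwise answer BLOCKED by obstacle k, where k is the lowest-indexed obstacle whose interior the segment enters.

FREE

Obstacle 1 [(0,14) (6,14) (11,15) (10,23) (1,24)]:
  edge (0,14)–(6,14): clear
  edge (6,14)–(11,15): clear
  edge (11,15)–(10,23): clear
  edge (10,23)–(1,24): clear
  edge (1,24)–(0,14): clear
  midpoint (39/2,18) outside
  → clear
Obstacle 2 [(14,1) (17,0) (24,0) (17,11)]:
  edge (14,1)–(17,0): clear
  edge (17,0)–(24,0): clear
  edge (24,0)–(17,11): clear
  edge (17,11)–(14,1): clear
  midpoint (39/2,18) outside
  → clear
Obstacle 3 [(0,9) (4,2) (7,1) (11,10)]:
  edge (0,9)–(4,2): clear
  edge (4,2)–(7,1): clear
  edge (7,1)–(11,10): clear
  edge (11,10)–(0,9): clear
  midpoint (39/2,18) outside
  → clear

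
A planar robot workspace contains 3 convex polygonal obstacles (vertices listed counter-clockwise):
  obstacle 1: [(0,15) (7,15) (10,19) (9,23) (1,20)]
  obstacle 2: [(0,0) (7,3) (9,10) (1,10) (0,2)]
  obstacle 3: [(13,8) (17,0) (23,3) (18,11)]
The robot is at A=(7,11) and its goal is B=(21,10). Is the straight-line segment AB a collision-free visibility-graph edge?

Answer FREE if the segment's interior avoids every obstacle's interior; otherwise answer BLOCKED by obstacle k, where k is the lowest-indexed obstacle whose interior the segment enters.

BLOCKED by obstacle 3

Obstacle 1 [(0,15) (7,15) (10,19) (9,23) (1,20)]:
  edge (0,15)–(7,15): clear
  edge (7,15)–(10,19): clear
  edge (10,19)–(9,23): clear
  edge (9,23)–(1,20): clear
  edge (1,20)–(0,15): clear
  midpoint (14,21/2) outside
  → clear
Obstacle 2 [(0,0) (7,3) (9,10) (1,10) (0,2)]:
  edge (0,0)–(7,3): clear
  edge (7,3)–(9,10): clear
  edge (9,10)–(1,10): clear
  edge (1,10)–(0,2): clear
  edge (0,2)–(0,0): clear
  midpoint (14,21/2) outside
  → clear
Obstacle 3 [(13,8) (17,0) (23,3) (18,11)]:
  edge (13,8)–(17,0): clear
  edge (17,0)–(23,3): clear
  edge (23,3)–(18,11): crosses AB
  edge (18,11)–(13,8): crosses AB
  → BLOCKED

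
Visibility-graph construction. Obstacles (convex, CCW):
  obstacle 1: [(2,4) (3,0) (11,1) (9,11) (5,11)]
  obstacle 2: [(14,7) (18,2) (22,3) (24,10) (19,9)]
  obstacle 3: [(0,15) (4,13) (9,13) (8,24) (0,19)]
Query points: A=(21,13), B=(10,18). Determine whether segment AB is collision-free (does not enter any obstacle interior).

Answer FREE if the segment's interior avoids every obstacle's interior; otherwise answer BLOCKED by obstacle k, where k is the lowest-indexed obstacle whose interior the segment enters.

FREE

Obstacle 1 [(2,4) (3,0) (11,1) (9,11) (5,11)]:
  edge (2,4)–(3,0): clear
  edge (3,0)–(11,1): clear
  edge (11,1)–(9,11): clear
  edge (9,11)–(5,11): clear
  edge (5,11)–(2,4): clear
  midpoint (31/2,31/2) outside
  → clear
Obstacle 2 [(14,7) (18,2) (22,3) (24,10) (19,9)]:
  edge (14,7)–(18,2): clear
  edge (18,2)–(22,3): clear
  edge (22,3)–(24,10): clear
  edge (24,10)–(19,9): clear
  edge (19,9)–(14,7): clear
  midpoint (31/2,31/2) outside
  → clear
Obstacle 3 [(0,15) (4,13) (9,13) (8,24) (0,19)]:
  edge (0,15)–(4,13): clear
  edge (4,13)–(9,13): clear
  edge (9,13)–(8,24): clear
  edge (8,24)–(0,19): clear
  edge (0,19)–(0,15): clear
  midpoint (31/2,31/2) outside
  → clear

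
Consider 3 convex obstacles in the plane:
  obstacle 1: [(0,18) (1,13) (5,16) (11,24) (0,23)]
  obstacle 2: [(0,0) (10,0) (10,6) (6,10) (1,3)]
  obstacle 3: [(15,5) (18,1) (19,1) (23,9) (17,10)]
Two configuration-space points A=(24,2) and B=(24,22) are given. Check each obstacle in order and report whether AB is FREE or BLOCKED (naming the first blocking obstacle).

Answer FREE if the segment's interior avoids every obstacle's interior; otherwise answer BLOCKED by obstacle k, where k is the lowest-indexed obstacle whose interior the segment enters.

FREE

Obstacle 1 [(0,18) (1,13) (5,16) (11,24) (0,23)]:
  edge (0,18)–(1,13): clear
  edge (1,13)–(5,16): clear
  edge (5,16)–(11,24): clear
  edge (11,24)–(0,23): clear
  edge (0,23)–(0,18): clear
  midpoint (24,12) outside
  → clear
Obstacle 2 [(0,0) (10,0) (10,6) (6,10) (1,3)]:
  edge (0,0)–(10,0): clear
  edge (10,0)–(10,6): clear
  edge (10,6)–(6,10): clear
  edge (6,10)–(1,3): clear
  edge (1,3)–(0,0): clear
  midpoint (24,12) outside
  → clear
Obstacle 3 [(15,5) (18,1) (19,1) (23,9) (17,10)]:
  edge (15,5)–(18,1): clear
  edge (18,1)–(19,1): clear
  edge (19,1)–(23,9): clear
  edge (23,9)–(17,10): clear
  edge (17,10)–(15,5): clear
  midpoint (24,12) outside
  → clear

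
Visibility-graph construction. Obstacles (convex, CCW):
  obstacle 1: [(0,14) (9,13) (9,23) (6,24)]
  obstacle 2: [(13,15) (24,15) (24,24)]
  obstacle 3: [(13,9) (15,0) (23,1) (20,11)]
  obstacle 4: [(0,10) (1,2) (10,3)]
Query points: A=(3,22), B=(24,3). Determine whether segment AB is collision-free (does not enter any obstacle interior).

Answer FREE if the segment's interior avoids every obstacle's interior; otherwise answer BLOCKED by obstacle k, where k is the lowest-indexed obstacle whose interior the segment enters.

BLOCKED by obstacle 1

Obstacle 1 [(0,14) (9,13) (9,23) (6,24)]:
  edge (0,14)–(9,13): clear
  edge (9,13)–(9,23): crosses AB
  edge (9,23)–(6,24): clear
  edge (6,24)–(0,14): crosses AB
  → BLOCKED
Obstacle 2 [(13,15) (24,15) (24,24)]:
  edge (13,15)–(24,15): clear
  edge (24,15)–(24,24): clear
  edge (24,24)–(13,15): clear
  midpoint (27/2,25/2) outside
  → clear
Obstacle 3 [(13,9) (15,0) (23,1) (20,11)]:
  edge (13,9)–(15,0): clear
  edge (15,0)–(23,1): clear
  edge (23,1)–(20,11): crosses AB
  edge (20,11)–(13,9): crosses AB
  → BLOCKED
Obstacle 4 [(0,10) (1,2) (10,3)]:
  edge (0,10)–(1,2): clear
  edge (1,2)–(10,3): clear
  edge (10,3)–(0,10): clear
  midpoint (27/2,25/2) outside
  → clear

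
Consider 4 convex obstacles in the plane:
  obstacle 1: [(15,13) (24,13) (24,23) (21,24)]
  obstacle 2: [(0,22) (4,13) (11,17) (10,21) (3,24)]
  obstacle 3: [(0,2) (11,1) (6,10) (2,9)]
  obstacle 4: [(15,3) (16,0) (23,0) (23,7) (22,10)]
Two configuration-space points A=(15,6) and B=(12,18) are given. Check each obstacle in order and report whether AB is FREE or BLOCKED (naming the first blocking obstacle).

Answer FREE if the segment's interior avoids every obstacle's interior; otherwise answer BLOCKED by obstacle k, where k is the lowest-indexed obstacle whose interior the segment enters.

FREE

Obstacle 1 [(15,13) (24,13) (24,23) (21,24)]:
  edge (15,13)–(24,13): clear
  edge (24,13)–(24,23): clear
  edge (24,23)–(21,24): clear
  edge (21,24)–(15,13): clear
  midpoint (27/2,12) outside
  → clear
Obstacle 2 [(0,22) (4,13) (11,17) (10,21) (3,24)]:
  edge (0,22)–(4,13): clear
  edge (4,13)–(11,17): clear
  edge (11,17)–(10,21): clear
  edge (10,21)–(3,24): clear
  edge (3,24)–(0,22): clear
  midpoint (27/2,12) outside
  → clear
Obstacle 3 [(0,2) (11,1) (6,10) (2,9)]:
  edge (0,2)–(11,1): clear
  edge (11,1)–(6,10): clear
  edge (6,10)–(2,9): clear
  edge (2,9)–(0,2): clear
  midpoint (27/2,12) outside
  → clear
Obstacle 4 [(15,3) (16,0) (23,0) (23,7) (22,10)]:
  edge (15,3)–(16,0): clear
  edge (16,0)–(23,0): clear
  edge (23,0)–(23,7): clear
  edge (23,7)–(22,10): clear
  edge (22,10)–(15,3): clear
  midpoint (27/2,12) outside
  → clear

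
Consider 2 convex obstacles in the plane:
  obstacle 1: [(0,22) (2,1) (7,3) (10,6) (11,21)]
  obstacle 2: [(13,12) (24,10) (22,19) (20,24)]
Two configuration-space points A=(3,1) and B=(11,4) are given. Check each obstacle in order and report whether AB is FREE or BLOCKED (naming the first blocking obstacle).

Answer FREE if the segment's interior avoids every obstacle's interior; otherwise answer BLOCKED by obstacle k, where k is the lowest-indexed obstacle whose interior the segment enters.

Obstacle 1 [(0,22) (2,1) (7,3) (10,6) (11,21)]:
  edge (0,22)–(2,1): clear
  edge (2,1)–(7,3): clear
  edge (7,3)–(10,6): clear
  edge (10,6)–(11,21): clear
  edge (11,21)–(0,22): clear
  midpoint (7,5/2) outside
  → clear
Obstacle 2 [(13,12) (24,10) (22,19) (20,24)]:
  edge (13,12)–(24,10): clear
  edge (24,10)–(22,19): clear
  edge (22,19)–(20,24): clear
  edge (20,24)–(13,12): clear
  midpoint (7,5/2) outside
  → clear

FREE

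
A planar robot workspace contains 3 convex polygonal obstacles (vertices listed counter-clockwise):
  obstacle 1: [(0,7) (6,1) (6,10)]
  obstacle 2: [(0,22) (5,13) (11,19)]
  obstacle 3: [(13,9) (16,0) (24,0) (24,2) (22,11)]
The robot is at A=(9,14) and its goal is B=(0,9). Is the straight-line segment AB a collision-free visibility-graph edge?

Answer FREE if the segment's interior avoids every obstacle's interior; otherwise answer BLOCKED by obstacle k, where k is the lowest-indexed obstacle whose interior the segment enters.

FREE

Obstacle 1 [(0,7) (6,1) (6,10)]:
  edge (0,7)–(6,1): clear
  edge (6,1)–(6,10): clear
  edge (6,10)–(0,7): clear
  midpoint (9/2,23/2) outside
  → clear
Obstacle 2 [(0,22) (5,13) (11,19)]:
  edge (0,22)–(5,13): clear
  edge (5,13)–(11,19): clear
  edge (11,19)–(0,22): clear
  midpoint (9/2,23/2) outside
  → clear
Obstacle 3 [(13,9) (16,0) (24,0) (24,2) (22,11)]:
  edge (13,9)–(16,0): clear
  edge (16,0)–(24,0): clear
  edge (24,0)–(24,2): clear
  edge (24,2)–(22,11): clear
  edge (22,11)–(13,9): clear
  midpoint (9/2,23/2) outside
  → clear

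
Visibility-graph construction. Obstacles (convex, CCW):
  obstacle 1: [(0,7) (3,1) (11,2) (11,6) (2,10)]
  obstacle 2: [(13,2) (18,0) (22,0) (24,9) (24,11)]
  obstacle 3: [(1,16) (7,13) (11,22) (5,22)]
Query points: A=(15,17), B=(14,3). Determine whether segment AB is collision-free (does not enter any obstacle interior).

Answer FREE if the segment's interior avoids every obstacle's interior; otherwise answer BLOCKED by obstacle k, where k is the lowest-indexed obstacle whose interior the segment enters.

Obstacle 1 [(0,7) (3,1) (11,2) (11,6) (2,10)]:
  edge (0,7)–(3,1): clear
  edge (3,1)–(11,2): clear
  edge (11,2)–(11,6): clear
  edge (11,6)–(2,10): clear
  edge (2,10)–(0,7): clear
  midpoint (29/2,10) outside
  → clear
Obstacle 2 [(13,2) (18,0) (22,0) (24,9) (24,11)]:
  edge (13,2)–(18,0): clear
  edge (18,0)–(22,0): clear
  edge (22,0)–(24,9): clear
  edge (24,9)–(24,11): clear
  edge (24,11)–(13,2): clear
  midpoint (29/2,10) outside
  → clear
Obstacle 3 [(1,16) (7,13) (11,22) (5,22)]:
  edge (1,16)–(7,13): clear
  edge (7,13)–(11,22): clear
  edge (11,22)–(5,22): clear
  edge (5,22)–(1,16): clear
  midpoint (29/2,10) outside
  → clear

FREE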